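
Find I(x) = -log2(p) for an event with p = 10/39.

Information content I(x) = -log₂(p(x))
I = -log₂(10/39) = -log₂(0.2564)
I = 1.9635 bits


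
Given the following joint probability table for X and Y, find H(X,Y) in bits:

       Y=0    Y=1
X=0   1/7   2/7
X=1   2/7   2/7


H(X,Y) = -Σ p(x,y) log₂ p(x,y)
  p(0,0)=1/7: -0.1429 × log₂(0.1429) = 0.4011
  p(0,1)=2/7: -0.2857 × log₂(0.2857) = 0.5164
  p(1,0)=2/7: -0.2857 × log₂(0.2857) = 0.5164
  p(1,1)=2/7: -0.2857 × log₂(0.2857) = 0.5164
H(X,Y) = 1.9502 bits


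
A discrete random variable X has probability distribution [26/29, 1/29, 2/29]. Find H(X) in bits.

H(X) = -Σ p(x) log₂ p(x)
  -26/29 × log₂(26/29) = 0.1412
  -1/29 × log₂(1/29) = 0.1675
  -2/29 × log₂(2/29) = 0.2661
H(X) = 0.5748 bits


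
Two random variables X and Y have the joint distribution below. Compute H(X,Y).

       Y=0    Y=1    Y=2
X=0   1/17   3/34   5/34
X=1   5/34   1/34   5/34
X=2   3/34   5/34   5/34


H(X,Y) = -Σ p(x,y) log₂ p(x,y)
  p(0,0)=1/17: -0.0588 × log₂(0.0588) = 0.2404
  p(0,1)=3/34: -0.0882 × log₂(0.0882) = 0.3090
  p(0,2)=5/34: -0.1471 × log₂(0.1471) = 0.4067
  p(1,0)=5/34: -0.1471 × log₂(0.1471) = 0.4067
  p(1,1)=1/34: -0.0294 × log₂(0.0294) = 0.1496
  p(1,2)=5/34: -0.1471 × log₂(0.1471) = 0.4067
  p(2,0)=3/34: -0.0882 × log₂(0.0882) = 0.3090
  p(2,1)=5/34: -0.1471 × log₂(0.1471) = 0.4067
  p(2,2)=5/34: -0.1471 × log₂(0.1471) = 0.4067
H(X,Y) = 3.0416 bits


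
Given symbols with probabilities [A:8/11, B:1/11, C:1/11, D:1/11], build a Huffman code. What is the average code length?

Huffman tree construction:
Combine smallest probabilities repeatedly
Resulting codes:
  A: 1 (length 1)
  B: 010 (length 3)
  C: 011 (length 3)
  D: 00 (length 2)
Average length = Σ p(s) × length(s) = 1.4545 bits


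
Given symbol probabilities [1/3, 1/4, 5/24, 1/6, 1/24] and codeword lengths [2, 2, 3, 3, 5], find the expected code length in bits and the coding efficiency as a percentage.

Average length L = Σ p_i × l_i = 2.5000 bits
Entropy H = 2.1217 bits
Efficiency η = H/L × 100% = 84.87%


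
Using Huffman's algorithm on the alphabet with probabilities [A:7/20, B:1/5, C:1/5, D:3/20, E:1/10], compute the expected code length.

Huffman tree construction:
Combine smallest probabilities repeatedly
Resulting codes:
  A: 11 (length 2)
  B: 00 (length 2)
  C: 01 (length 2)
  D: 101 (length 3)
  E: 100 (length 3)
Average length = Σ p(s) × length(s) = 2.2500 bits


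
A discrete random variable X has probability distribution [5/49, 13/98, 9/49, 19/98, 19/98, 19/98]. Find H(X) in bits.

H(X) = -Σ p(x) log₂ p(x)
  -5/49 × log₂(5/49) = 0.3360
  -13/98 × log₂(13/98) = 0.3866
  -9/49 × log₂(9/49) = 0.4490
  -19/98 × log₂(19/98) = 0.4589
  -19/98 × log₂(19/98) = 0.4589
  -19/98 × log₂(19/98) = 0.4589
H(X) = 2.5482 bits


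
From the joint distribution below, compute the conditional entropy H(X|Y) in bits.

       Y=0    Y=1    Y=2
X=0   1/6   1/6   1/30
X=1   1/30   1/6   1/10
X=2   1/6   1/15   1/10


H(X|Y) = Σ_y p(y) H(X|Y=y)
  p(Y=0) = 11/30, H(X|Y=0) = 1.3486
  p(Y=1) = 2/5, H(X|Y=1) = 1.4834
  p(Y=2) = 7/30, H(X|Y=2) = 1.4488
H(X|Y) = 0.3667×1.3486 + 0.4000×1.4834 + 0.2333×1.4488 = 1.4259 bits


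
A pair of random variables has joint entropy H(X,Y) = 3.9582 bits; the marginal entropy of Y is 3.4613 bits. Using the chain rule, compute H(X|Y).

Chain rule: H(X,Y) = H(X|Y) + H(Y)
H(X|Y) = H(X,Y) - H(Y) = 3.9582 - 3.4613 = 0.4969 bits


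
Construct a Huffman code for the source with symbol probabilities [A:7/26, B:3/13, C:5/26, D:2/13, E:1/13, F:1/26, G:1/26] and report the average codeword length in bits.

Huffman tree construction:
Combine smallest probabilities repeatedly
Resulting codes:
  A: 10 (length 2)
  B: 01 (length 2)
  C: 00 (length 2)
  D: 110 (length 3)
  E: 1110 (length 4)
  F: 11110 (length 5)
  G: 11111 (length 5)
Average length = Σ p(s) × length(s) = 2.5385 bits


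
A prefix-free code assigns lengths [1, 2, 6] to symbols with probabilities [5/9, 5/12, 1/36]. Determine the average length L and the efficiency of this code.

Average length L = Σ p_i × l_i = 1.5556 bits
Entropy H = 1.1410 bits
Efficiency η = H/L × 100% = 73.35%


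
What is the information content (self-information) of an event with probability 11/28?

Information content I(x) = -log₂(p(x))
I = -log₂(11/28) = -log₂(0.3929)
I = 1.3479 bits


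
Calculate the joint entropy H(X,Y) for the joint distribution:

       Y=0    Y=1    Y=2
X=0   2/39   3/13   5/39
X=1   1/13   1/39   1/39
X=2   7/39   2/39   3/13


H(X,Y) = -Σ p(x,y) log₂ p(x,y)
  p(0,0)=2/39: -0.0513 × log₂(0.0513) = 0.2198
  p(0,1)=3/13: -0.2308 × log₂(0.2308) = 0.4882
  p(0,2)=5/39: -0.1282 × log₂(0.1282) = 0.3799
  p(1,0)=1/13: -0.0769 × log₂(0.0769) = 0.2846
  p(1,1)=1/39: -0.0256 × log₂(0.0256) = 0.1355
  p(1,2)=1/39: -0.0256 × log₂(0.0256) = 0.1355
  p(2,0)=7/39: -0.1795 × log₂(0.1795) = 0.4448
  p(2,1)=2/39: -0.0513 × log₂(0.0513) = 0.2198
  p(2,2)=3/13: -0.2308 × log₂(0.2308) = 0.4882
H(X,Y) = 2.7963 bits


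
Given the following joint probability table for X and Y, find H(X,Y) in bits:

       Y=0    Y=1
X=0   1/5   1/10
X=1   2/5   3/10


H(X,Y) = -Σ p(x,y) log₂ p(x,y)
  p(0,0)=1/5: -0.2000 × log₂(0.2000) = 0.4644
  p(0,1)=1/10: -0.1000 × log₂(0.1000) = 0.3322
  p(1,0)=2/5: -0.4000 × log₂(0.4000) = 0.5288
  p(1,1)=3/10: -0.3000 × log₂(0.3000) = 0.5211
H(X,Y) = 1.8464 bits


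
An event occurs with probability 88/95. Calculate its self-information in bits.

Information content I(x) = -log₂(p(x))
I = -log₂(88/95) = -log₂(0.9263)
I = 0.1104 bits


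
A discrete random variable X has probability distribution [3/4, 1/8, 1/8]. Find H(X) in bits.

H(X) = -Σ p(x) log₂ p(x)
  -3/4 × log₂(3/4) = 0.3113
  -1/8 × log₂(1/8) = 0.3750
  -1/8 × log₂(1/8) = 0.3750
H(X) = 1.0613 bits


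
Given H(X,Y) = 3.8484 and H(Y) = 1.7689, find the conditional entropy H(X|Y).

Chain rule: H(X,Y) = H(X|Y) + H(Y)
H(X|Y) = H(X,Y) - H(Y) = 3.8484 - 1.7689 = 2.0795 bits


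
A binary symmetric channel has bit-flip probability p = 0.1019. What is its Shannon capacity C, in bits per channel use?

For BSC with error probability p:
C = 1 - H(p) where H(p) is binary entropy
H(0.1019) = -0.1019 × log₂(0.1019) - 0.8981 × log₂(0.8981)
H(p) = 0.4750
C = 1 - 0.4750 = 0.5250 bits/use


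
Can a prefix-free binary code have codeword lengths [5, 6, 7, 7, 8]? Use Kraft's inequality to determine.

Kraft inequality: Σ 2^(-l_i) ≤ 1 for prefix-free code
Calculating: 2^(-5) + 2^(-6) + 2^(-7) + 2^(-7) + 2^(-8)
= 0.03125 + 0.015625 + 0.0078125 + 0.0078125 + 0.00390625
= 0.0664
Since 0.0664 ≤ 1, prefix-free code exists


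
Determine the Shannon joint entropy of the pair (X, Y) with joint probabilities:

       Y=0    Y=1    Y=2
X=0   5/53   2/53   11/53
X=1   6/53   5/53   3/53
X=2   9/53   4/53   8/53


H(X,Y) = -Σ p(x,y) log₂ p(x,y)
  p(0,0)=5/53: -0.0943 × log₂(0.0943) = 0.3213
  p(0,1)=2/53: -0.0377 × log₂(0.0377) = 0.1784
  p(0,2)=11/53: -0.2075 × log₂(0.2075) = 0.4708
  p(1,0)=6/53: -0.1132 × log₂(0.1132) = 0.3558
  p(1,1)=5/53: -0.0943 × log₂(0.0943) = 0.3213
  p(1,2)=3/53: -0.0566 × log₂(0.0566) = 0.2345
  p(2,0)=9/53: -0.1698 × log₂(0.1698) = 0.4344
  p(2,1)=4/53: -0.0755 × log₂(0.0755) = 0.2814
  p(2,2)=8/53: -0.1509 × log₂(0.1509) = 0.4118
H(X,Y) = 3.0097 bits


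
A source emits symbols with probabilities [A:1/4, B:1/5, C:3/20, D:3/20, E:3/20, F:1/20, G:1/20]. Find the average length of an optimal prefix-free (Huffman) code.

Huffman tree construction:
Combine smallest probabilities repeatedly
Resulting codes:
  A: 01 (length 2)
  B: 00 (length 2)
  C: 101 (length 3)
  D: 110 (length 3)
  E: 111 (length 3)
  F: 1000 (length 4)
  G: 1001 (length 4)
Average length = Σ p(s) × length(s) = 2.6500 bits


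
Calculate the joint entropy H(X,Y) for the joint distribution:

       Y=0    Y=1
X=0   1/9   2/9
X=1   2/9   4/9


H(X,Y) = -Σ p(x,y) log₂ p(x,y)
  p(0,0)=1/9: -0.1111 × log₂(0.1111) = 0.3522
  p(0,1)=2/9: -0.2222 × log₂(0.2222) = 0.4822
  p(1,0)=2/9: -0.2222 × log₂(0.2222) = 0.4822
  p(1,1)=4/9: -0.4444 × log₂(0.4444) = 0.5200
H(X,Y) = 1.8366 bits


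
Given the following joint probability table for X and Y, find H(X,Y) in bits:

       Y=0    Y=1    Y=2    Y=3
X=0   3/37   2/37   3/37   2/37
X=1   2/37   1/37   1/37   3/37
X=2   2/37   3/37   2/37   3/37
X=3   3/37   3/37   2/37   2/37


H(X,Y) = -Σ p(x,y) log₂ p(x,y)
  p(0,0)=3/37: -0.0811 × log₂(0.0811) = 0.2939
  p(0,1)=2/37: -0.0541 × log₂(0.0541) = 0.2275
  p(0,2)=3/37: -0.0811 × log₂(0.0811) = 0.2939
  p(0,3)=2/37: -0.0541 × log₂(0.0541) = 0.2275
  p(1,0)=2/37: -0.0541 × log₂(0.0541) = 0.2275
  p(1,1)=1/37: -0.0270 × log₂(0.0270) = 0.1408
  p(1,2)=1/37: -0.0270 × log₂(0.0270) = 0.1408
  p(1,3)=3/37: -0.0811 × log₂(0.0811) = 0.2939
  p(2,0)=2/37: -0.0541 × log₂(0.0541) = 0.2275
  p(2,1)=3/37: -0.0811 × log₂(0.0811) = 0.2939
  p(2,2)=2/37: -0.0541 × log₂(0.0541) = 0.2275
  p(2,3)=3/37: -0.0811 × log₂(0.0811) = 0.2939
  p(3,0)=3/37: -0.0811 × log₂(0.0811) = 0.2939
  p(3,1)=3/37: -0.0811 × log₂(0.0811) = 0.2939
  p(3,2)=2/37: -0.0541 × log₂(0.0541) = 0.2275
  p(3,3)=2/37: -0.0541 × log₂(0.0541) = 0.2275
H(X,Y) = 3.9315 bits


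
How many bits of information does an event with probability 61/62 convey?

Information content I(x) = -log₂(p(x))
I = -log₂(61/62) = -log₂(0.9839)
I = 0.0235 bits


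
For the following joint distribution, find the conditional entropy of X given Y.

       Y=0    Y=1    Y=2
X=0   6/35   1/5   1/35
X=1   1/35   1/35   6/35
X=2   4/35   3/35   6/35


H(X|Y) = Σ_y p(y) H(X|Y=y)
  p(Y=0) = 11/35, H(X|Y=0) = 1.3222
  p(Y=1) = 11/35, H(X|Y=1) = 1.2407
  p(Y=2) = 13/35, H(X|Y=2) = 1.3143
H(X|Y) = 0.3143×1.3222 + 0.3143×1.2407 + 0.3714×1.3143 = 1.2936 bits


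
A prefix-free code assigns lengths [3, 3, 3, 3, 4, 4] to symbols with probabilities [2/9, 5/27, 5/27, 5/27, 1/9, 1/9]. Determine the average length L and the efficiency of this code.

Average length L = Σ p_i × l_i = 3.2222 bits
Entropy H = 2.5383 bits
Efficiency η = H/L × 100% = 78.77%


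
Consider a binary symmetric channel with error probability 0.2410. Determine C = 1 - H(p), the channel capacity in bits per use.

For BSC with error probability p:
C = 1 - H(p) where H(p) is binary entropy
H(0.2410) = -0.2410 × log₂(0.2410) - 0.7590 × log₂(0.7590)
H(p) = 0.7967
C = 1 - 0.7967 = 0.2033 bits/use


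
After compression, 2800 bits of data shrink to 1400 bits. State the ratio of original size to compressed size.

Compression ratio = Original / Compressed
= 2800 / 1400 = 2.00:1


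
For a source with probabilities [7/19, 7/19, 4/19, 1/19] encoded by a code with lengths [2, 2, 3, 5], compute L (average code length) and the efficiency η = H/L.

Average length L = Σ p_i × l_i = 2.3684 bits
Entropy H = 1.7583 bits
Efficiency η = H/L × 100% = 74.24%


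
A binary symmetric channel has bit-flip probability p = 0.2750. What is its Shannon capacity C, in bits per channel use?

For BSC with error probability p:
C = 1 - H(p) where H(p) is binary entropy
H(0.2750) = -0.2750 × log₂(0.2750) - 0.7250 × log₂(0.7250)
H(p) = 0.8485
C = 1 - 0.8485 = 0.1515 bits/use


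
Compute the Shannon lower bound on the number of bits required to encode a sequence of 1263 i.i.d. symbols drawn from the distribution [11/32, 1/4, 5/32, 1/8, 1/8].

Entropy H = 2.1980 bits/symbol
Minimum bits = H × n = 2.1980 × 1263
= 2776.10 bits


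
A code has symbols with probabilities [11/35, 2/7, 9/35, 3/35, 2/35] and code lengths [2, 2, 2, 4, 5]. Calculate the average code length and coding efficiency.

Average length L = Σ p_i × l_i = 2.3429 bits
Entropy H = 2.0848 bits
Efficiency η = H/L × 100% = 88.98%


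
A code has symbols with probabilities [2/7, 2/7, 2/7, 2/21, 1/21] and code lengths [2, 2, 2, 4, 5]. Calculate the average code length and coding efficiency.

Average length L = Σ p_i × l_i = 2.3333 bits
Entropy H = 2.0814 bits
Efficiency η = H/L × 100% = 89.20%


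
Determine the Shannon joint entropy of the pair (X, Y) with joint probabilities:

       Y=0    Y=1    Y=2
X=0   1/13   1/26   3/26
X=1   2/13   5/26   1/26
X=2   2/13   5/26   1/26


H(X,Y) = -Σ p(x,y) log₂ p(x,y)
  p(0,0)=1/13: -0.0769 × log₂(0.0769) = 0.2846
  p(0,1)=1/26: -0.0385 × log₂(0.0385) = 0.1808
  p(0,2)=3/26: -0.1154 × log₂(0.1154) = 0.3595
  p(1,0)=2/13: -0.1538 × log₂(0.1538) = 0.4155
  p(1,1)=5/26: -0.1923 × log₂(0.1923) = 0.4574
  p(1,2)=1/26: -0.0385 × log₂(0.0385) = 0.1808
  p(2,0)=2/13: -0.1538 × log₂(0.1538) = 0.4155
  p(2,1)=5/26: -0.1923 × log₂(0.1923) = 0.4574
  p(2,2)=1/26: -0.0385 × log₂(0.0385) = 0.1808
H(X,Y) = 2.9322 bits


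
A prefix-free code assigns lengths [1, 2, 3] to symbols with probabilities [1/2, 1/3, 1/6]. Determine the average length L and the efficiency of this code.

Average length L = Σ p_i × l_i = 1.6667 bits
Entropy H = 1.4591 bits
Efficiency η = H/L × 100% = 87.55%


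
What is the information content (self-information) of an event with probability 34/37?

Information content I(x) = -log₂(p(x))
I = -log₂(34/37) = -log₂(0.9189)
I = 0.1220 bits


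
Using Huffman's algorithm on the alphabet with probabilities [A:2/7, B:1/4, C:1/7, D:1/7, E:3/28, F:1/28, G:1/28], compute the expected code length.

Huffman tree construction:
Combine smallest probabilities repeatedly
Resulting codes:
  A: 10 (length 2)
  B: 01 (length 2)
  C: 110 (length 3)
  D: 111 (length 3)
  E: 001 (length 3)
  F: 0000 (length 4)
  G: 0001 (length 4)
Average length = Σ p(s) × length(s) = 2.5357 bits


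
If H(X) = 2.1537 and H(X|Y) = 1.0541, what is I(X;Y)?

I(X;Y) = H(X) - H(X|Y)
I(X;Y) = 2.1537 - 1.0541 = 1.0996 bits


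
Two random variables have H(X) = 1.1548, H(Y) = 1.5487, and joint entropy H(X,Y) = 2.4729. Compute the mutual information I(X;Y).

I(X;Y) = H(X) + H(Y) - H(X,Y)
I(X;Y) = 1.1548 + 1.5487 - 2.4729 = 0.2306 bits


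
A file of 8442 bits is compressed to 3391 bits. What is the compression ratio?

Compression ratio = Original / Compressed
= 8442 / 3391 = 2.49:1


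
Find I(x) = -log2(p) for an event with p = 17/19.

Information content I(x) = -log₂(p(x))
I = -log₂(17/19) = -log₂(0.8947)
I = 0.1605 bits


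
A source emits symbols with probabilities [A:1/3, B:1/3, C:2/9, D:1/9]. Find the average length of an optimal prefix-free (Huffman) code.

Huffman tree construction:
Combine smallest probabilities repeatedly
Resulting codes:
  A: 10 (length 2)
  B: 11 (length 2)
  C: 01 (length 2)
  D: 00 (length 2)
Average length = Σ p(s) × length(s) = 2.0000 bits


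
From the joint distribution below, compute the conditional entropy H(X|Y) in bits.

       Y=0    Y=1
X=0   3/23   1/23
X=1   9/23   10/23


H(X|Y) = Σ_y p(y) H(X|Y=y)
  p(Y=0) = 12/23, H(X|Y=0) = 0.8113
  p(Y=1) = 11/23, H(X|Y=1) = 0.4395
H(X|Y) = 0.5217×0.8113 + 0.4783×0.4395 = 0.6335 bits


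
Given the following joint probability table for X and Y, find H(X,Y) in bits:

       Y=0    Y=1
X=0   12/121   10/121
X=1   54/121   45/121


H(X,Y) = -Σ p(x,y) log₂ p(x,y)
  p(0,0)=12/121: -0.0992 × log₂(0.0992) = 0.3306
  p(0,1)=10/121: -0.0826 × log₂(0.0826) = 0.2973
  p(1,0)=54/121: -0.4463 × log₂(0.4463) = 0.5195
  p(1,1)=45/121: -0.3719 × log₂(0.3719) = 0.5307
H(X,Y) = 1.6781 bits


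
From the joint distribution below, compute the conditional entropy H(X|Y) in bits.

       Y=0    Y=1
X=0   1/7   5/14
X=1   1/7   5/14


H(X|Y) = Σ_y p(y) H(X|Y=y)
  p(Y=0) = 2/7, H(X|Y=0) = 1.0000
  p(Y=1) = 5/7, H(X|Y=1) = 1.0000
H(X|Y) = 0.2857×1.0000 + 0.7143×1.0000 = 1.0000 bits


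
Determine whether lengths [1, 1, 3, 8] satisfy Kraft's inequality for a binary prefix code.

Kraft inequality: Σ 2^(-l_i) ≤ 1 for prefix-free code
Calculating: 2^(-1) + 2^(-1) + 2^(-3) + 2^(-8)
= 0.5 + 0.5 + 0.125 + 0.00390625
= 1.1289
Since 1.1289 > 1, prefix-free code does not exist


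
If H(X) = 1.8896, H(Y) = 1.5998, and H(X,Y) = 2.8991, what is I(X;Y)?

I(X;Y) = H(X) + H(Y) - H(X,Y)
I(X;Y) = 1.8896 + 1.5998 - 2.8991 = 0.5903 bits


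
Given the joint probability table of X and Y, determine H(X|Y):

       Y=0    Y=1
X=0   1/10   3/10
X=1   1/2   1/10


H(X|Y) = Σ_y p(y) H(X|Y=y)
  p(Y=0) = 3/5, H(X|Y=0) = 0.6500
  p(Y=1) = 2/5, H(X|Y=1) = 0.8113
H(X|Y) = 0.6000×0.6500 + 0.4000×0.8113 = 0.7145 bits


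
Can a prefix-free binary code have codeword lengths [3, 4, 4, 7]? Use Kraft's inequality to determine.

Kraft inequality: Σ 2^(-l_i) ≤ 1 for prefix-free code
Calculating: 2^(-3) + 2^(-4) + 2^(-4) + 2^(-7)
= 0.125 + 0.0625 + 0.0625 + 0.0078125
= 0.2578
Since 0.2578 ≤ 1, prefix-free code exists


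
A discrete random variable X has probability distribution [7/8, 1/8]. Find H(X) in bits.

H(X) = -Σ p(x) log₂ p(x)
  -7/8 × log₂(7/8) = 0.1686
  -1/8 × log₂(1/8) = 0.3750
H(X) = 0.5436 bits


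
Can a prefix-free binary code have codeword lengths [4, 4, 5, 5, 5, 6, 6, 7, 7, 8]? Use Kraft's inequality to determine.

Kraft inequality: Σ 2^(-l_i) ≤ 1 for prefix-free code
Calculating: 2^(-4) + 2^(-4) + 2^(-5) + 2^(-5) + 2^(-5) + 2^(-6) + 2^(-6) + 2^(-7) + 2^(-7) + 2^(-8)
= 0.0625 + 0.0625 + 0.03125 + 0.03125 + 0.03125 + 0.015625 + 0.015625 + 0.0078125 + 0.0078125 + 0.00390625
= 0.2695
Since 0.2695 ≤ 1, prefix-free code exists


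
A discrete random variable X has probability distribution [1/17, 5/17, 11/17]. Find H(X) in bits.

H(X) = -Σ p(x) log₂ p(x)
  -1/17 × log₂(1/17) = 0.2404
  -5/17 × log₂(5/17) = 0.5193
  -11/17 × log₂(11/17) = 0.4064
H(X) = 1.1661 bits


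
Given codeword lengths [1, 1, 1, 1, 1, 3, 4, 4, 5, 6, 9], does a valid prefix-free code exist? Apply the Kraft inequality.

Kraft inequality: Σ 2^(-l_i) ≤ 1 for prefix-free code
Calculating: 2^(-1) + 2^(-1) + 2^(-1) + 2^(-1) + 2^(-1) + 2^(-3) + 2^(-4) + 2^(-4) + 2^(-5) + 2^(-6) + 2^(-9)
= 0.5 + 0.5 + 0.5 + 0.5 + 0.5 + 0.125 + 0.0625 + 0.0625 + 0.03125 + 0.015625 + 0.001953125
= 2.7988
Since 2.7988 > 1, prefix-free code does not exist


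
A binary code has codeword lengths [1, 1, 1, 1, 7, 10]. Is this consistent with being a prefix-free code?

Kraft inequality: Σ 2^(-l_i) ≤ 1 for prefix-free code
Calculating: 2^(-1) + 2^(-1) + 2^(-1) + 2^(-1) + 2^(-7) + 2^(-10)
= 0.5 + 0.5 + 0.5 + 0.5 + 0.0078125 + 0.0009765625
= 2.0088
Since 2.0088 > 1, prefix-free code does not exist


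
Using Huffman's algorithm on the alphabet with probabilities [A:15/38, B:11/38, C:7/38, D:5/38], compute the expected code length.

Huffman tree construction:
Combine smallest probabilities repeatedly
Resulting codes:
  A: 0 (length 1)
  B: 10 (length 2)
  C: 111 (length 3)
  D: 110 (length 3)
Average length = Σ p(s) × length(s) = 1.9211 bits


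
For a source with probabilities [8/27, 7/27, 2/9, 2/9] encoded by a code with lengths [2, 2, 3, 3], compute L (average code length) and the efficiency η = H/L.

Average length L = Σ p_i × l_i = 2.4444 bits
Entropy H = 1.9893 bits
Efficiency η = H/L × 100% = 81.38%


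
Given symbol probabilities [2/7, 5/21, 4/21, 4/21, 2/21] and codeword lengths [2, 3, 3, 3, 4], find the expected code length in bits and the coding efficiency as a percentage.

Average length L = Σ p_i × l_i = 2.8095 bits
Entropy H = 2.2438 bits
Efficiency η = H/L × 100% = 79.86%


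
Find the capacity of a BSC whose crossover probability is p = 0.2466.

For BSC with error probability p:
C = 1 - H(p) where H(p) is binary entropy
H(0.2466) = -0.2466 × log₂(0.2466) - 0.7534 × log₂(0.7534)
H(p) = 0.8058
C = 1 - 0.8058 = 0.1942 bits/use


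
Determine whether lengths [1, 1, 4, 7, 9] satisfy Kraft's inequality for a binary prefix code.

Kraft inequality: Σ 2^(-l_i) ≤ 1 for prefix-free code
Calculating: 2^(-1) + 2^(-1) + 2^(-4) + 2^(-7) + 2^(-9)
= 0.5 + 0.5 + 0.0625 + 0.0078125 + 0.001953125
= 1.0723
Since 1.0723 > 1, prefix-free code does not exist


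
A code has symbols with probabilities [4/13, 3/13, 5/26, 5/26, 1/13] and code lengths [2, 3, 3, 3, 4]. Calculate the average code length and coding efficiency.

Average length L = Σ p_i × l_i = 2.7692 bits
Entropy H = 2.2109 bits
Efficiency η = H/L × 100% = 79.84%


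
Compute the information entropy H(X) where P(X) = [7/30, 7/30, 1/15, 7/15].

H(X) = -Σ p(x) log₂ p(x)
  -7/30 × log₂(7/30) = 0.4899
  -7/30 × log₂(7/30) = 0.4899
  -1/15 × log₂(1/15) = 0.2605
  -7/15 × log₂(7/15) = 0.5131
H(X) = 1.7534 bits


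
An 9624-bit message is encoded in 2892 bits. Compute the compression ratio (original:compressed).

Compression ratio = Original / Compressed
= 9624 / 2892 = 3.33:1


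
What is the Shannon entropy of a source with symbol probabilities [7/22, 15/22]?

H(X) = -Σ p(x) log₂ p(x)
  -7/22 × log₂(7/22) = 0.5257
  -15/22 × log₂(15/22) = 0.3767
H(X) = 0.9024 bits


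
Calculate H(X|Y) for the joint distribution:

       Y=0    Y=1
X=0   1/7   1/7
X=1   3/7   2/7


H(X|Y) = Σ_y p(y) H(X|Y=y)
  p(Y=0) = 4/7, H(X|Y=0) = 0.8113
  p(Y=1) = 3/7, H(X|Y=1) = 0.9183
H(X|Y) = 0.5714×0.8113 + 0.4286×0.9183 = 0.8571 bits


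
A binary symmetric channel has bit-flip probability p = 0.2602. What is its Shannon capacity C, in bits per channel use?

For BSC with error probability p:
C = 1 - H(p) where H(p) is binary entropy
H(0.2602) = -0.2602 × log₂(0.2602) - 0.7398 × log₂(0.7398)
H(p) = 0.8270
C = 1 - 0.8270 = 0.1730 bits/use


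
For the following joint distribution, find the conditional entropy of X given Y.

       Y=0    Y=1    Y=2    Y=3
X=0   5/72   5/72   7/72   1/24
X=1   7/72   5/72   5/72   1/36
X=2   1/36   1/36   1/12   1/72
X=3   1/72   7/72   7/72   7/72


H(X|Y) = Σ_y p(y) H(X|Y=y)
  p(Y=0) = 5/24, H(X|Y=0) = 1.6895
  p(Y=1) = 19/72, H(X|Y=1) = 1.8863
  p(Y=2) = 25/72, H(X|Y=2) = 1.9870
  p(Y=3) = 13/72, H(X|Y=3) = 1.6692
H(X|Y) = 0.2083×1.6895 + 0.2639×1.8863 + 0.3472×1.9870 + 0.1806×1.6692 = 1.8410 bits


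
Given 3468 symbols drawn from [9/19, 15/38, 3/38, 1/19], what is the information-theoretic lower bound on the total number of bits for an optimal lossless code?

Entropy H = 1.5527 bits/symbol
Minimum bits = H × n = 1.5527 × 3468
= 5384.92 bits


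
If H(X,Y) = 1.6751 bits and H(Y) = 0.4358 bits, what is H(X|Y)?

Chain rule: H(X,Y) = H(X|Y) + H(Y)
H(X|Y) = H(X,Y) - H(Y) = 1.6751 - 0.4358 = 1.2393 bits


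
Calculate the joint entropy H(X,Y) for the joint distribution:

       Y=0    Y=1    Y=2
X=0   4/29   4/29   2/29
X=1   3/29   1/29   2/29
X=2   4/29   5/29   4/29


H(X,Y) = -Σ p(x,y) log₂ p(x,y)
  p(0,0)=4/29: -0.1379 × log₂(0.1379) = 0.3942
  p(0,1)=4/29: -0.1379 × log₂(0.1379) = 0.3942
  p(0,2)=2/29: -0.0690 × log₂(0.0690) = 0.2661
  p(1,0)=3/29: -0.1034 × log₂(0.1034) = 0.3386
  p(1,1)=1/29: -0.0345 × log₂(0.0345) = 0.1675
  p(1,2)=2/29: -0.0690 × log₂(0.0690) = 0.2661
  p(2,0)=4/29: -0.1379 × log₂(0.1379) = 0.3942
  p(2,1)=5/29: -0.1724 × log₂(0.1724) = 0.4373
  p(2,2)=4/29: -0.1379 × log₂(0.1379) = 0.3942
H(X,Y) = 3.0523 bits


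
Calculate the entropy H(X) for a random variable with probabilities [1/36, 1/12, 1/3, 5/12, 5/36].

H(X) = -Σ p(x) log₂ p(x)
  -1/36 × log₂(1/36) = 0.1436
  -1/12 × log₂(1/12) = 0.2987
  -1/3 × log₂(1/3) = 0.5283
  -5/12 × log₂(5/12) = 0.5263
  -5/36 × log₂(5/36) = 0.3956
H(X) = 1.8925 bits


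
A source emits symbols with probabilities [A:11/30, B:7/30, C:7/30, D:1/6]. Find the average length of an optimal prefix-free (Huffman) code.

Huffman tree construction:
Combine smallest probabilities repeatedly
Resulting codes:
  A: 11 (length 2)
  B: 01 (length 2)
  C: 10 (length 2)
  D: 00 (length 2)
Average length = Σ p(s) × length(s) = 2.0000 bits


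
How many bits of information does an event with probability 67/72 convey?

Information content I(x) = -log₂(p(x))
I = -log₂(67/72) = -log₂(0.9306)
I = 0.1038 bits


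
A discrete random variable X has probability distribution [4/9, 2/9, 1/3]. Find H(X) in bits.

H(X) = -Σ p(x) log₂ p(x)
  -4/9 × log₂(4/9) = 0.5200
  -2/9 × log₂(2/9) = 0.4822
  -1/3 × log₂(1/3) = 0.5283
H(X) = 1.5305 bits


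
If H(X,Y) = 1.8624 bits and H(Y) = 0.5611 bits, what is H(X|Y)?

Chain rule: H(X,Y) = H(X|Y) + H(Y)
H(X|Y) = H(X,Y) - H(Y) = 1.8624 - 0.5611 = 1.3013 bits


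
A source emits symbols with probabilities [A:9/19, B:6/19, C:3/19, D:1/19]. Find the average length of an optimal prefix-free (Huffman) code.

Huffman tree construction:
Combine smallest probabilities repeatedly
Resulting codes:
  A: 0 (length 1)
  B: 11 (length 2)
  C: 101 (length 3)
  D: 100 (length 3)
Average length = Σ p(s) × length(s) = 1.7368 bits


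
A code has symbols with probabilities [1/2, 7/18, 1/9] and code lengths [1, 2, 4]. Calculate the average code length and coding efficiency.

Average length L = Σ p_i × l_i = 1.7222 bits
Entropy H = 1.3821 bits
Efficiency η = H/L × 100% = 80.25%


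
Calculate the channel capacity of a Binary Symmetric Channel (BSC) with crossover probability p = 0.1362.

For BSC with error probability p:
C = 1 - H(p) where H(p) is binary entropy
H(0.1362) = -0.1362 × log₂(0.1362) - 0.8638 × log₂(0.8638)
H(p) = 0.5742
C = 1 - 0.5742 = 0.4258 bits/use


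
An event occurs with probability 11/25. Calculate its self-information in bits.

Information content I(x) = -log₂(p(x))
I = -log₂(11/25) = -log₂(0.4400)
I = 1.1844 bits


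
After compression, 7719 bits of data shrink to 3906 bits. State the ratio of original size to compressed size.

Compression ratio = Original / Compressed
= 7719 / 3906 = 1.98:1


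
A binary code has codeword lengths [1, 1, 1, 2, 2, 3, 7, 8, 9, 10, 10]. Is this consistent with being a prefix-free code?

Kraft inequality: Σ 2^(-l_i) ≤ 1 for prefix-free code
Calculating: 2^(-1) + 2^(-1) + 2^(-1) + 2^(-2) + 2^(-2) + 2^(-3) + 2^(-7) + 2^(-8) + 2^(-9) + 2^(-10) + 2^(-10)
= 0.5 + 0.5 + 0.5 + 0.25 + 0.25 + 0.125 + 0.0078125 + 0.00390625 + 0.001953125 + 0.0009765625 + 0.0009765625
= 2.1406
Since 2.1406 > 1, prefix-free code does not exist


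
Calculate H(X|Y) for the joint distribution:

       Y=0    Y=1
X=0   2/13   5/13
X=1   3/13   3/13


H(X|Y) = Σ_y p(y) H(X|Y=y)
  p(Y=0) = 5/13, H(X|Y=0) = 0.9710
  p(Y=1) = 8/13, H(X|Y=1) = 0.9544
H(X|Y) = 0.3846×0.9710 + 0.6154×0.9544 = 0.9608 bits


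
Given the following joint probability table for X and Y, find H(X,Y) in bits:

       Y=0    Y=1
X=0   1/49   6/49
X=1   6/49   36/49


H(X,Y) = -Σ p(x,y) log₂ p(x,y)
  p(0,0)=1/49: -0.0204 × log₂(0.0204) = 0.1146
  p(0,1)=6/49: -0.1224 × log₂(0.1224) = 0.3710
  p(1,0)=6/49: -0.1224 × log₂(0.1224) = 0.3710
  p(1,1)=36/49: -0.7347 × log₂(0.7347) = 0.3268
H(X,Y) = 1.1833 bits


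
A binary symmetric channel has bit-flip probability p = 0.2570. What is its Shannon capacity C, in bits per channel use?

For BSC with error probability p:
C = 1 - H(p) where H(p) is binary entropy
H(0.2570) = -0.2570 × log₂(0.2570) - 0.7430 × log₂(0.7430)
H(p) = 0.8222
C = 1 - 0.8222 = 0.1778 bits/use


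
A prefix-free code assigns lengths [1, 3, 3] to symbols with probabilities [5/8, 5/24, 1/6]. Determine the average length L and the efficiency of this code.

Average length L = Σ p_i × l_i = 1.7500 bits
Entropy H = 1.3261 bits
Efficiency η = H/L × 100% = 75.78%


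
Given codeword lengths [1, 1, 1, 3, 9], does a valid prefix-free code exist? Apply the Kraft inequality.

Kraft inequality: Σ 2^(-l_i) ≤ 1 for prefix-free code
Calculating: 2^(-1) + 2^(-1) + 2^(-1) + 2^(-3) + 2^(-9)
= 0.5 + 0.5 + 0.5 + 0.125 + 0.001953125
= 1.6270
Since 1.6270 > 1, prefix-free code does not exist


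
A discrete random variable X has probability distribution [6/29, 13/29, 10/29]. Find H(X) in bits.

H(X) = -Σ p(x) log₂ p(x)
  -6/29 × log₂(6/29) = 0.4703
  -13/29 × log₂(13/29) = 0.5189
  -10/29 × log₂(10/29) = 0.5297
H(X) = 1.5189 bits


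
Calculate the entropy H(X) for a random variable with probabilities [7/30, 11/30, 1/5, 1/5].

H(X) = -Σ p(x) log₂ p(x)
  -7/30 × log₂(7/30) = 0.4899
  -11/30 × log₂(11/30) = 0.5307
  -1/5 × log₂(1/5) = 0.4644
  -1/5 × log₂(1/5) = 0.4644
H(X) = 1.9494 bits


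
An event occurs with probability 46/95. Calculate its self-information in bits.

Information content I(x) = -log₂(p(x))
I = -log₂(46/95) = -log₂(0.4842)
I = 1.0463 bits


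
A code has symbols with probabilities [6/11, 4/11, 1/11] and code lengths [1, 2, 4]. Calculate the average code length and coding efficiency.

Average length L = Σ p_i × l_i = 1.6364 bits
Entropy H = 1.3222 bits
Efficiency η = H/L × 100% = 80.80%


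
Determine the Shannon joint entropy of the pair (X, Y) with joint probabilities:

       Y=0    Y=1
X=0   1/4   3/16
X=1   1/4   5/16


H(X,Y) = -Σ p(x,y) log₂ p(x,y)
  p(0,0)=1/4: -0.2500 × log₂(0.2500) = 0.5000
  p(0,1)=3/16: -0.1875 × log₂(0.1875) = 0.4528
  p(1,0)=1/4: -0.2500 × log₂(0.2500) = 0.5000
  p(1,1)=5/16: -0.3125 × log₂(0.3125) = 0.5244
H(X,Y) = 1.9772 bits


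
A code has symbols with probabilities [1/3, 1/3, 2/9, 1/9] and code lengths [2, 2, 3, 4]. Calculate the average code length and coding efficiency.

Average length L = Σ p_i × l_i = 2.4444 bits
Entropy H = 1.8911 bits
Efficiency η = H/L × 100% = 77.36%


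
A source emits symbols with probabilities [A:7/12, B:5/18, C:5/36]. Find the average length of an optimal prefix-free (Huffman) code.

Huffman tree construction:
Combine smallest probabilities repeatedly
Resulting codes:
  A: 1 (length 1)
  B: 01 (length 2)
  C: 00 (length 2)
Average length = Σ p(s) × length(s) = 1.4167 bits


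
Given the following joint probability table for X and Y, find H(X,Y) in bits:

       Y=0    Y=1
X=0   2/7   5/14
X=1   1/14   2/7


H(X,Y) = -Σ p(x,y) log₂ p(x,y)
  p(0,0)=2/7: -0.2857 × log₂(0.2857) = 0.5164
  p(0,1)=5/14: -0.3571 × log₂(0.3571) = 0.5305
  p(1,0)=1/14: -0.0714 × log₂(0.0714) = 0.2720
  p(1,1)=2/7: -0.2857 × log₂(0.2857) = 0.5164
H(X,Y) = 1.8352 bits


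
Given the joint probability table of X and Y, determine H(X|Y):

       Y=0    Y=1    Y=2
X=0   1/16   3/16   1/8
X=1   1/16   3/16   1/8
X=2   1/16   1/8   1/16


H(X|Y) = Σ_y p(y) H(X|Y=y)
  p(Y=0) = 3/16, H(X|Y=0) = 1.5850
  p(Y=1) = 1/2, H(X|Y=1) = 1.5613
  p(Y=2) = 5/16, H(X|Y=2) = 1.5219
H(X|Y) = 0.1875×1.5850 + 0.5000×1.5613 + 0.3125×1.5219 = 1.5534 bits


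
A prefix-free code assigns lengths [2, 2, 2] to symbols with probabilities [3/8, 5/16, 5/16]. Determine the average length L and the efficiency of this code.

Average length L = Σ p_i × l_i = 2.0000 bits
Entropy H = 1.5794 bits
Efficiency η = H/L × 100% = 78.97%


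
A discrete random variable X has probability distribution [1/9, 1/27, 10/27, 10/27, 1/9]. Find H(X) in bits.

H(X) = -Σ p(x) log₂ p(x)
  -1/9 × log₂(1/9) = 0.3522
  -1/27 × log₂(1/27) = 0.1761
  -10/27 × log₂(10/27) = 0.5307
  -10/27 × log₂(10/27) = 0.5307
  -1/9 × log₂(1/9) = 0.3522
H(X) = 1.9420 bits


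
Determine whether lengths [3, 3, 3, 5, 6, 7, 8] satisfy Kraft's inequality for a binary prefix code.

Kraft inequality: Σ 2^(-l_i) ≤ 1 for prefix-free code
Calculating: 2^(-3) + 2^(-3) + 2^(-3) + 2^(-5) + 2^(-6) + 2^(-7) + 2^(-8)
= 0.125 + 0.125 + 0.125 + 0.03125 + 0.015625 + 0.0078125 + 0.00390625
= 0.4336
Since 0.4336 ≤ 1, prefix-free code exists


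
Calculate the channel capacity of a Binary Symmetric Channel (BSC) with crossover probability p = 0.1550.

For BSC with error probability p:
C = 1 - H(p) where H(p) is binary entropy
H(0.1550) = -0.1550 × log₂(0.1550) - 0.8450 × log₂(0.8450)
H(p) = 0.6222
C = 1 - 0.6222 = 0.3778 bits/use


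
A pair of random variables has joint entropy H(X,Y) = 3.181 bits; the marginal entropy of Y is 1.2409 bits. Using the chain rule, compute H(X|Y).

Chain rule: H(X,Y) = H(X|Y) + H(Y)
H(X|Y) = H(X,Y) - H(Y) = 3.181 - 1.2409 = 1.9401 bits


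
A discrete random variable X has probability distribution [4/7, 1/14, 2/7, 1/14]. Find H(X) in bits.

H(X) = -Σ p(x) log₂ p(x)
  -4/7 × log₂(4/7) = 0.4613
  -1/14 × log₂(1/14) = 0.2720
  -2/7 × log₂(2/7) = 0.5164
  -1/14 × log₂(1/14) = 0.2720
H(X) = 1.5216 bits


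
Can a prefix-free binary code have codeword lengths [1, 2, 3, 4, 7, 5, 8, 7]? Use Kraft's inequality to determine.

Kraft inequality: Σ 2^(-l_i) ≤ 1 for prefix-free code
Calculating: 2^(-1) + 2^(-2) + 2^(-3) + 2^(-4) + 2^(-7) + 2^(-5) + 2^(-8) + 2^(-7)
= 0.5 + 0.25 + 0.125 + 0.0625 + 0.0078125 + 0.03125 + 0.00390625 + 0.0078125
= 0.9883
Since 0.9883 ≤ 1, prefix-free code exists


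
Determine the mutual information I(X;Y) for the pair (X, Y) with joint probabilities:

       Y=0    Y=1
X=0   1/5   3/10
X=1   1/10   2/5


H(X) = 1.0000, H(Y) = 0.8813, H(X,Y) = 1.8464
I(X;Y) = H(X) + H(Y) - H(X,Y) = 0.0349 bits


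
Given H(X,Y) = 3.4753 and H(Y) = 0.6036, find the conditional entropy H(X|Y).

Chain rule: H(X,Y) = H(X|Y) + H(Y)
H(X|Y) = H(X,Y) - H(Y) = 3.4753 - 0.6036 = 2.8717 bits


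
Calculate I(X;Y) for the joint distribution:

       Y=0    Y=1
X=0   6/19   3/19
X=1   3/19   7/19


H(X) = 0.9980, H(Y) = 0.9980, H(X,Y) = 1.8968
I(X;Y) = H(X) + H(Y) - H(X,Y) = 0.0992 bits


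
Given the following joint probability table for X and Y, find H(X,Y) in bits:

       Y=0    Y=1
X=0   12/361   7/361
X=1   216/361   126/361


H(X,Y) = -Σ p(x,y) log₂ p(x,y)
  p(0,0)=12/361: -0.0332 × log₂(0.0332) = 0.1632
  p(0,1)=7/361: -0.0194 × log₂(0.0194) = 0.1103
  p(1,0)=216/361: -0.5983 × log₂(0.5983) = 0.4433
  p(1,1)=126/361: -0.3490 × log₂(0.3490) = 0.5300
H(X,Y) = 1.2469 bits


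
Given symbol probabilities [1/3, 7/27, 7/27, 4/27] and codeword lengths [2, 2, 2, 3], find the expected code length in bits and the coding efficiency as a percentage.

Average length L = Σ p_i × l_i = 2.1481 bits
Entropy H = 1.9463 bits
Efficiency η = H/L × 100% = 90.60%


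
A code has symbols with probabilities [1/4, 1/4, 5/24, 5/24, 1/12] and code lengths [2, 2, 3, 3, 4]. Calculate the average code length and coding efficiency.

Average length L = Σ p_i × l_i = 2.5833 bits
Entropy H = 2.2417 bits
Efficiency η = H/L × 100% = 86.77%


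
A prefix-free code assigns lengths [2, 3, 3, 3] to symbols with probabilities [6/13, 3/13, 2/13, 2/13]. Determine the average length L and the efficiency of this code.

Average length L = Σ p_i × l_i = 2.5385 bits
Entropy H = 1.8339 bits
Efficiency η = H/L × 100% = 72.25%


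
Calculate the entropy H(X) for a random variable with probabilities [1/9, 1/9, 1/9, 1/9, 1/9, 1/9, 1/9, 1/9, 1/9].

H(X) = -Σ p(x) log₂ p(x)
  -1/9 × log₂(1/9) = 0.3522
  -1/9 × log₂(1/9) = 0.3522
  -1/9 × log₂(1/9) = 0.3522
  -1/9 × log₂(1/9) = 0.3522
  -1/9 × log₂(1/9) = 0.3522
  -1/9 × log₂(1/9) = 0.3522
  -1/9 × log₂(1/9) = 0.3522
  -1/9 × log₂(1/9) = 0.3522
  -1/9 × log₂(1/9) = 0.3522
H(X) = 3.1699 bits


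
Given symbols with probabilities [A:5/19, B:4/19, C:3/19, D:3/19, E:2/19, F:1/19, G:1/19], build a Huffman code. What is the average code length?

Huffman tree construction:
Combine smallest probabilities repeatedly
Resulting codes:
  A: 10 (length 2)
  B: 00 (length 2)
  C: 110 (length 3)
  D: 111 (length 3)
  E: 010 (length 3)
  F: 0110 (length 4)
  G: 0111 (length 4)
Average length = Σ p(s) × length(s) = 2.6316 bits


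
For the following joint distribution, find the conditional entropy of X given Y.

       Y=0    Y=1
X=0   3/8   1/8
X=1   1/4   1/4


H(X|Y) = Σ_y p(y) H(X|Y=y)
  p(Y=0) = 5/8, H(X|Y=0) = 0.9710
  p(Y=1) = 3/8, H(X|Y=1) = 0.9183
H(X|Y) = 0.6250×0.9710 + 0.3750×0.9183 = 0.9512 bits


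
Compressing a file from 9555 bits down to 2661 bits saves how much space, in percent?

Space savings = (1 - Compressed/Original) × 100%
= (1 - 2661/9555) × 100%
= 72.15%


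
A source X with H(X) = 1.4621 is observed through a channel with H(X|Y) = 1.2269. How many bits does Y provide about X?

I(X;Y) = H(X) - H(X|Y)
I(X;Y) = 1.4621 - 1.2269 = 0.2352 bits


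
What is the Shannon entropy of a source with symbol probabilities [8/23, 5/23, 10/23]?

H(X) = -Σ p(x) log₂ p(x)
  -8/23 × log₂(8/23) = 0.5299
  -5/23 × log₂(5/23) = 0.4786
  -10/23 × log₂(10/23) = 0.5224
H(X) = 1.5310 bits


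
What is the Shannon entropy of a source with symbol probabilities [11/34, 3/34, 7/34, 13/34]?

H(X) = -Σ p(x) log₂ p(x)
  -11/34 × log₂(11/34) = 0.5267
  -3/34 × log₂(3/34) = 0.3090
  -7/34 × log₂(7/34) = 0.4694
  -13/34 × log₂(13/34) = 0.5303
H(X) = 1.8355 bits


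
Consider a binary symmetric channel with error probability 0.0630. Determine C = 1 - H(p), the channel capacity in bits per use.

For BSC with error probability p:
C = 1 - H(p) where H(p) is binary entropy
H(0.0630) = -0.0630 × log₂(0.0630) - 0.9370 × log₂(0.9370)
H(p) = 0.3392
C = 1 - 0.3392 = 0.6608 bits/use


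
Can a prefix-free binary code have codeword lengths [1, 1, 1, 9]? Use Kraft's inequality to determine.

Kraft inequality: Σ 2^(-l_i) ≤ 1 for prefix-free code
Calculating: 2^(-1) + 2^(-1) + 2^(-1) + 2^(-9)
= 0.5 + 0.5 + 0.5 + 0.001953125
= 1.5020
Since 1.5020 > 1, prefix-free code does not exist


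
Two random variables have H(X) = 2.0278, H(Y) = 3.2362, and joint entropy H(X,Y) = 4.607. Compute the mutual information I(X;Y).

I(X;Y) = H(X) + H(Y) - H(X,Y)
I(X;Y) = 2.0278 + 3.2362 - 4.607 = 0.657 bits


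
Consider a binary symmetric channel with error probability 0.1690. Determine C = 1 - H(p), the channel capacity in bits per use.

For BSC with error probability p:
C = 1 - H(p) where H(p) is binary entropy
H(0.1690) = -0.1690 × log₂(0.1690) - 0.8310 × log₂(0.8310)
H(p) = 0.6554
C = 1 - 0.6554 = 0.3446 bits/use


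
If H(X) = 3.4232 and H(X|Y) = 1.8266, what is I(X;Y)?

I(X;Y) = H(X) - H(X|Y)
I(X;Y) = 3.4232 - 1.8266 = 1.5966 bits


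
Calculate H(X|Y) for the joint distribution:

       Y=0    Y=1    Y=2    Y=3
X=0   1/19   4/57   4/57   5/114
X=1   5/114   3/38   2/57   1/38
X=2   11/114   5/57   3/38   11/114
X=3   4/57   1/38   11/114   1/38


H(X|Y) = Σ_y p(y) H(X|Y=y)
  p(Y=0) = 5/19, H(X|Y=0) = 1.9345
  p(Y=1) = 5/19, H(X|Y=1) = 1.8901
  p(Y=2) = 16/57, H(X|Y=2) = 1.9193
  p(Y=3) = 11/57, H(X|Y=3) = 1.7697
H(X|Y) = 0.2632×1.9345 + 0.2632×1.8901 + 0.2807×1.9193 + 0.1930×1.7697 = 1.8867 bits


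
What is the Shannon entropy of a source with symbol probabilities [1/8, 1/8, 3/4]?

H(X) = -Σ p(x) log₂ p(x)
  -1/8 × log₂(1/8) = 0.3750
  -1/8 × log₂(1/8) = 0.3750
  -3/4 × log₂(3/4) = 0.3113
H(X) = 1.0613 bits


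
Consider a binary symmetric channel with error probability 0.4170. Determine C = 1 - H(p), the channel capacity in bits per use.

For BSC with error probability p:
C = 1 - H(p) where H(p) is binary entropy
H(0.4170) = -0.4170 × log₂(0.4170) - 0.5830 × log₂(0.5830)
H(p) = 0.9800
C = 1 - 0.9800 = 0.0200 bits/use


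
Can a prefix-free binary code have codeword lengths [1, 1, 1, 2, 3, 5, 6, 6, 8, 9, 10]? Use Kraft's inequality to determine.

Kraft inequality: Σ 2^(-l_i) ≤ 1 for prefix-free code
Calculating: 2^(-1) + 2^(-1) + 2^(-1) + 2^(-2) + 2^(-3) + 2^(-5) + 2^(-6) + 2^(-6) + 2^(-8) + 2^(-9) + 2^(-10)
= 0.5 + 0.5 + 0.5 + 0.25 + 0.125 + 0.03125 + 0.015625 + 0.015625 + 0.00390625 + 0.001953125 + 0.0009765625
= 1.9443
Since 1.9443 > 1, prefix-free code does not exist


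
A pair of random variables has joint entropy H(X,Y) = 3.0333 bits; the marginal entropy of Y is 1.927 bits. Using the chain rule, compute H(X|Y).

Chain rule: H(X,Y) = H(X|Y) + H(Y)
H(X|Y) = H(X,Y) - H(Y) = 3.0333 - 1.927 = 1.1063 bits
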